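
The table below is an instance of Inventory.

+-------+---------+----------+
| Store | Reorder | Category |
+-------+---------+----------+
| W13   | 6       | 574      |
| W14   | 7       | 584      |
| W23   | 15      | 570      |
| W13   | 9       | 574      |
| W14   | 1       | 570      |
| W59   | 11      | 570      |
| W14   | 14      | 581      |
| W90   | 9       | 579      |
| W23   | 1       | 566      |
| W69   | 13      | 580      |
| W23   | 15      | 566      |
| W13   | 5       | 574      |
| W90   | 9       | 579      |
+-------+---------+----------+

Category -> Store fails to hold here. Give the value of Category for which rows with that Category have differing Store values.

570

Category=574: 3 rows → Store = W13, W13, W13 ✓
Category=584: 1 row → Store = W14 ✓
Category=570: 3 rows → Store takes values {W23, W14, W59} — violation
Category=581: 1 row → Store = W14 ✓
Category=579: 2 rows → Store = W90, W90 ✓
Category=566: 2 rows → Store = W23, W23 ✓
Category=580: 1 row → Store = W69 ✓
The only Category value with inconsistent Store is Category=570.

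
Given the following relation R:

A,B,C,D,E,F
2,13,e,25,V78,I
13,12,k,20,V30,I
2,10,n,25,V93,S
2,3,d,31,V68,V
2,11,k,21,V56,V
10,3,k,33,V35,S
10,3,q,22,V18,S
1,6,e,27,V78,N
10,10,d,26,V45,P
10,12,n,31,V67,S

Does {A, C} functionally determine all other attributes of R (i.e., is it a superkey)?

All 10 rows have distinct {A, C} values, so {A, C} → (all attributes) holds and {A, C} is a superkey.

Yes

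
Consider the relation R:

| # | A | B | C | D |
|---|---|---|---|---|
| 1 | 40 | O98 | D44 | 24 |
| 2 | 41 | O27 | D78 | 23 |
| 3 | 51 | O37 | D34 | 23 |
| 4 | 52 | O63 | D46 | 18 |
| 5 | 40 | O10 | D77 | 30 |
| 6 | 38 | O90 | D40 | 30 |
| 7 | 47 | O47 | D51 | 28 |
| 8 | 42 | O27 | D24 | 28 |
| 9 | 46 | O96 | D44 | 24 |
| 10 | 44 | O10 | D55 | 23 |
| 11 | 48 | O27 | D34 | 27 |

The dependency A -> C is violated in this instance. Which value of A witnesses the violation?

A=40: rows 1, 5 → C takes values {D44, D77} — violation
A=41: row 2 → C = D78 ✓
A=51: row 3 → C = D34 ✓
A=52: row 4 → C = D46 ✓
A=38: row 6 → C = D40 ✓
A=47: row 7 → C = D51 ✓
A=42: row 8 → C = D24 ✓
A=46: row 9 → C = D44 ✓
A=44: row 10 → C = D55 ✓
A=48: row 11 → C = D34 ✓
The only A value with inconsistent C is A=40.

40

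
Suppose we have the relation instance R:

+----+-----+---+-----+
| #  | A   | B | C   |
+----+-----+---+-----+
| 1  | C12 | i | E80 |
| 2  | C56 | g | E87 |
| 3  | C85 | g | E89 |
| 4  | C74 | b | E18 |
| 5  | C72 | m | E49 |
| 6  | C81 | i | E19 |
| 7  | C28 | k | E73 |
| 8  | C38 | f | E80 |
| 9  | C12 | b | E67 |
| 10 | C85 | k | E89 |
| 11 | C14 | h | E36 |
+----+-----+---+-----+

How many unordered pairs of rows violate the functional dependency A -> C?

1

A=C12: violating pairs (1,9) — 1 pair.
A=C85: all 2 rows agree on C — 0 pairs.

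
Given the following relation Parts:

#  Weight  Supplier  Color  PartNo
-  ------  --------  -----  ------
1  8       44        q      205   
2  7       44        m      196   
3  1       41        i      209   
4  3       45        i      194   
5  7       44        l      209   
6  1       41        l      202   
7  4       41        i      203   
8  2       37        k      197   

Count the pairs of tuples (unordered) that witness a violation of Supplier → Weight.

Supplier=44: violating pairs (1,2), (1,5) — 2 pairs.
Supplier=41: violating pairs (3,7), (6,7) — 2 pairs.

4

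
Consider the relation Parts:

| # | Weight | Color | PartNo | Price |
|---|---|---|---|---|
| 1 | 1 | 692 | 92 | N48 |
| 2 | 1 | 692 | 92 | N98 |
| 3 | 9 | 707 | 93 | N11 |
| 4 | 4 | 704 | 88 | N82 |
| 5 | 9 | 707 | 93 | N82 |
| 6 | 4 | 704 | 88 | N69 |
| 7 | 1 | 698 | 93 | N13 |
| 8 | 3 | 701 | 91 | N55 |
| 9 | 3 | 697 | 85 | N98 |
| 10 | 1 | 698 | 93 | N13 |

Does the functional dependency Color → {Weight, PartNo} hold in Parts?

Yes

Color=692: rows 1, 2 → {Weight,PartNo} = (1, 92), (1, 92) ✓
Color=707: rows 3, 5 → {Weight,PartNo} = (9, 93), (9, 93) ✓
Color=704: rows 4, 6 → {Weight,PartNo} = (4, 88), (4, 88) ✓
Color=698: rows 7, 10 → {Weight,PartNo} = (1, 93), (1, 93) ✓
Color=701: row 8 → {Weight,PartNo} = (3, 91) ✓
Color=697: row 9 → {Weight,PartNo} = (3, 85) ✓
Every Color value is associated with a single {Weight, PartNo} value, so Color → {Weight, PartNo} holds.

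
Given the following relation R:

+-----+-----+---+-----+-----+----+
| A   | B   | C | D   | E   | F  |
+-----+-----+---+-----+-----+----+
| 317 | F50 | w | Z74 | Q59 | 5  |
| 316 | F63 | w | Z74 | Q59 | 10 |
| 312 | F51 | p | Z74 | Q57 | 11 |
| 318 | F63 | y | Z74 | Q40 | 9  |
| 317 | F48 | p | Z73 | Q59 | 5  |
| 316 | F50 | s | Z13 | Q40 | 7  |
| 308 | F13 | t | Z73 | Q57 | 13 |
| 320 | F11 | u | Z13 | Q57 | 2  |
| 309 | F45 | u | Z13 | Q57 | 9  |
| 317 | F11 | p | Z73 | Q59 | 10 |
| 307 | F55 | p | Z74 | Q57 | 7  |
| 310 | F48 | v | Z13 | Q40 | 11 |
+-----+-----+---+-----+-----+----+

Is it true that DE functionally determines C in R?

No

(D=Z74, E=Q59): 2 rows → C = w, w ✓
(D=Z74, E=Q57): 2 rows → C = p, p ✓
(D=Z74, E=Q40): 1 row → C = y ✓
(D=Z73, E=Q59): 2 rows → C = p, p ✓
(D=Z13, E=Q40): 2 rows → C takes values {s, v} — violation
(D=Z73, E=Q57): 1 row → C = t ✓
(D=Z13, E=Q57): 2 rows → C = u, u ✓
Two rows agree on DE but differ on C, so DE -> C does not hold.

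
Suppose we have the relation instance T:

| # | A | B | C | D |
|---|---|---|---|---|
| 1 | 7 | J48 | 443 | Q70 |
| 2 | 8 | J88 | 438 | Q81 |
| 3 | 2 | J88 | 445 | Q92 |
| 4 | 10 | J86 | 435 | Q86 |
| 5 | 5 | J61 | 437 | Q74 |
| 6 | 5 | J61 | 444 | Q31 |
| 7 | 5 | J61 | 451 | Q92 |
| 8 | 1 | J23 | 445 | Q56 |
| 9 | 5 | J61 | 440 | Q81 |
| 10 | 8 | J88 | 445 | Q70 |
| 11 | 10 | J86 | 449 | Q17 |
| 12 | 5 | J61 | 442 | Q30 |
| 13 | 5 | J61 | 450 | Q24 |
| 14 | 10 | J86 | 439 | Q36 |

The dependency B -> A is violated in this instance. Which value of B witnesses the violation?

J88

B=J48: row 1 → A = 7 ✓
B=J88: rows 2, 3, 10 → A takes values {8, 2} — violation
B=J86: rows 4, 11, 14 → A = 10, 10, 10 ✓
B=J61: rows 5, 6, 7, 9, 12, 13 → A = 5, 5, 5, 5, 5, 5 ✓
B=J23: row 8 → A = 1 ✓
The only B value with inconsistent A is B=J88.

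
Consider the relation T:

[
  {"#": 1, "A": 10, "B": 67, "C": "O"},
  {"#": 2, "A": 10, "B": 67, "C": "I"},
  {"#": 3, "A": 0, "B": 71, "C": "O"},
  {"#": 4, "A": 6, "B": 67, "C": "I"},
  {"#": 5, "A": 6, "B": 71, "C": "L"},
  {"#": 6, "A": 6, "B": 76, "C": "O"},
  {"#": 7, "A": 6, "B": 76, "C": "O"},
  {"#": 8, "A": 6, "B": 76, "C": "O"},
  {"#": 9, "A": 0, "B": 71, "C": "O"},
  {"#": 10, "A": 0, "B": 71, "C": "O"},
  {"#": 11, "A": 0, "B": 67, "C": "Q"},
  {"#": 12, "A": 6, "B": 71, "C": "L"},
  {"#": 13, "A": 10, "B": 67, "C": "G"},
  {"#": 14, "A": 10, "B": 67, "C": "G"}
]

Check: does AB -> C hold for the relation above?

(A=10, B=67): rows 1, 2, 13, 14 → C takes values {O, I, G} — violation
(A=0, B=71): rows 3, 9, 10 → C = O, O, O ✓
(A=6, B=67): row 4 → C = I ✓
(A=6, B=71): rows 5, 12 → C = L, L ✓
(A=6, B=76): rows 6, 7, 8 → C = O, O, O ✓
(A=0, B=67): row 11 → C = Q ✓
Two rows agree on AB but differ on C, so AB -> C does not hold.

No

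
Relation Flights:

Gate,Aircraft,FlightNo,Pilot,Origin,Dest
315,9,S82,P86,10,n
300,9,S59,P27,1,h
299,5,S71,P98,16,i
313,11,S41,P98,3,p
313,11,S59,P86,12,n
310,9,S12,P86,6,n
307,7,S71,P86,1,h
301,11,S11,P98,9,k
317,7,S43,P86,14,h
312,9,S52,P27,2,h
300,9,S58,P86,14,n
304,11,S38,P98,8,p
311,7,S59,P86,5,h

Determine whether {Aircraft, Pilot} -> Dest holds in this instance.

(Aircraft=9, Pilot=P86): 3 rows → Dest = n, n, n ✓
(Aircraft=9, Pilot=P27): 2 rows → Dest = h, h ✓
(Aircraft=5, Pilot=P98): 1 row → Dest = i ✓
(Aircraft=11, Pilot=P98): 3 rows → Dest takes values {p, k} — violation
(Aircraft=11, Pilot=P86): 1 row → Dest = n ✓
(Aircraft=7, Pilot=P86): 3 rows → Dest = h, h, h ✓
Two rows agree on {Aircraft, Pilot} but differ on Dest, so {Aircraft, Pilot} -> Dest does not hold.

No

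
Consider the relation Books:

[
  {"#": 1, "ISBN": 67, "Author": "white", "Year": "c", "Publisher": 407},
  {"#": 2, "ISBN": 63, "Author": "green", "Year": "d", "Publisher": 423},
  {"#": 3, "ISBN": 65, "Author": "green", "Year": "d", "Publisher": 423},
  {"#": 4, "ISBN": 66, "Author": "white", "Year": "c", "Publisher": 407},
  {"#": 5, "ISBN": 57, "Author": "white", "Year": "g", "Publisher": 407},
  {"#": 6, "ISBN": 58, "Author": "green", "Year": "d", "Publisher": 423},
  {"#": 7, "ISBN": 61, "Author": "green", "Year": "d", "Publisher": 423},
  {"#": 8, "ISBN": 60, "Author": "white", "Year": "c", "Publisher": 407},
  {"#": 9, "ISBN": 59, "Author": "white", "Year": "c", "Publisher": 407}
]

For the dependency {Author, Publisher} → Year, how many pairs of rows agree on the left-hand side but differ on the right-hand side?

(Author=white, Publisher=407): violating pairs (1,5), (4,5), (5,8), (5,9) — 4 pairs.
(Author=green, Publisher=423): all 4 rows agree on Year — 0 pairs.

4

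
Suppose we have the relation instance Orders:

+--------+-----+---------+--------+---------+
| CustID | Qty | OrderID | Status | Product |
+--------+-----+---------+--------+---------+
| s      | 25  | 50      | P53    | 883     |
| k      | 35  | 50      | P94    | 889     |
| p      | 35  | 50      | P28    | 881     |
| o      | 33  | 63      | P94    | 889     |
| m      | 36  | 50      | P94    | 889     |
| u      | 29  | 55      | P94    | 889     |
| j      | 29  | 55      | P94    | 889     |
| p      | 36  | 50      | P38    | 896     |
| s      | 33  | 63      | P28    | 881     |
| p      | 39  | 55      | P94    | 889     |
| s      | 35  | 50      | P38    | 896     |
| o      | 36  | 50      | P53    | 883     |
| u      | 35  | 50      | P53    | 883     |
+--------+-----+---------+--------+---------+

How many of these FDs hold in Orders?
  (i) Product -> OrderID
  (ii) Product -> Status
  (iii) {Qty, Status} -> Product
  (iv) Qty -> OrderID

3

(i) Product -> OrderID: Product=889: 6 rows → OrderID takes values {50, 63, 55} — violation; Product=881: 2 rows → OrderID takes values {50, 63} — violation — fails.
(ii) Product -> Status: every LHS value maps to a single RHS value — holds.
(iii) {Qty, Status} -> Product: every LHS value maps to a single RHS value — holds.
(iv) Qty -> OrderID: every LHS value maps to a single RHS value — holds.
3 of the 4 dependencies hold.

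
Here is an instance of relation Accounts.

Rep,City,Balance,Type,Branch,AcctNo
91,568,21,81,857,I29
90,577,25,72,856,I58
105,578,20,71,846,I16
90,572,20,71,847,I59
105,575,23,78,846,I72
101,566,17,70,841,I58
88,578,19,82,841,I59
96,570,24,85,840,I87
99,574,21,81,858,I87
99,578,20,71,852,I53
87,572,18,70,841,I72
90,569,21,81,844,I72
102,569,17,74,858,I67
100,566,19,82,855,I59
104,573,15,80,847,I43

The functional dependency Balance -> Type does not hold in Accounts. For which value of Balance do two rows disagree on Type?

17

Balance=21: 3 rows → Type = 81, 81, 81 ✓
Balance=25: 1 row → Type = 72 ✓
Balance=20: 3 rows → Type = 71, 71, 71 ✓
Balance=23: 1 row → Type = 78 ✓
Balance=17: 2 rows → Type takes values {70, 74} — violation
Balance=19: 2 rows → Type = 82, 82 ✓
Balance=24: 1 row → Type = 85 ✓
Balance=18: 1 row → Type = 70 ✓
Balance=15: 1 row → Type = 80 ✓
The only Balance value with inconsistent Type is Balance=17.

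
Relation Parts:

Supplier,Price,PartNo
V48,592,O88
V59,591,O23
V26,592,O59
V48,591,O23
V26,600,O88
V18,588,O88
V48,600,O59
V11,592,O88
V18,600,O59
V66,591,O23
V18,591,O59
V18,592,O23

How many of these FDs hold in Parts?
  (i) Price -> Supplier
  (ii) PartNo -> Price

(i) Price -> Supplier: Price=592: 4 rows → Supplier takes values {V48, V26, V11, V18} — violation; Price=591: 4 rows → Supplier takes values {V59, V48, V66, V18} — violation; Price=600: 3 rows → Supplier takes values {V26, V48, V18} — violation — fails.
(ii) PartNo -> Price: PartNo=O88: 4 rows → Price takes values {592, 600, 588} — violation; PartNo=O23: 4 rows → Price takes values {591, 592} — violation; PartNo=O59: 4 rows → Price takes values {592, 600, 591} — violation — fails.
None of the 2 dependencies hold.

0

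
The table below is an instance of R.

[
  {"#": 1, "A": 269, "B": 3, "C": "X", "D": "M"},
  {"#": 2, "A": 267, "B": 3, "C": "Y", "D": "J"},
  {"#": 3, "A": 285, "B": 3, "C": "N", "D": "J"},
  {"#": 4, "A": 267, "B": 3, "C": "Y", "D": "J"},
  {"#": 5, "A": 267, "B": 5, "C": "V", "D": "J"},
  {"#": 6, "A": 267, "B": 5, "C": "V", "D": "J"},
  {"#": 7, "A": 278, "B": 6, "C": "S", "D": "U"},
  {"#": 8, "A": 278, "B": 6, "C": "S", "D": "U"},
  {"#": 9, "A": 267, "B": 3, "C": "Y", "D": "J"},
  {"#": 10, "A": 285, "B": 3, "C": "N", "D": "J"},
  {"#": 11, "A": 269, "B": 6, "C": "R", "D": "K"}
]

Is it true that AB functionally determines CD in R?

Yes

(A=269, B=3): row 1 → {C,D} = (X, M) ✓
(A=267, B=3): rows 2, 4, 9 → {C,D} = (Y, J), (Y, J), (Y, J) ✓
(A=285, B=3): rows 3, 10 → {C,D} = (N, J), (N, J) ✓
(A=267, B=5): rows 5, 6 → {C,D} = (V, J), (V, J) ✓
(A=278, B=6): rows 7, 8 → {C,D} = (S, U), (S, U) ✓
(A=269, B=6): row 11 → {C,D} = (R, K) ✓
Every AB value is associated with a single CD value, so AB → CD holds.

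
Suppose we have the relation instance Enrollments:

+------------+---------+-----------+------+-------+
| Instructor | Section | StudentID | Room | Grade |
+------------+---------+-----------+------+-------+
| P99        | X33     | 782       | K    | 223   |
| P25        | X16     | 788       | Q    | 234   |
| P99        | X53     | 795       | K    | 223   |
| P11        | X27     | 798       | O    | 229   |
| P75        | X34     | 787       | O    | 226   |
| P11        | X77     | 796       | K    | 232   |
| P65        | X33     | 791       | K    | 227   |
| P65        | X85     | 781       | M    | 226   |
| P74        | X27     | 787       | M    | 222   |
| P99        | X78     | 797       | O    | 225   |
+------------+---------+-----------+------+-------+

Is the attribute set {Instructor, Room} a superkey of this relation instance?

Two distinct rows share (Instructor=P99, Room=K), so {Instructor, Room} does not determine every attribute — not a superkey.

No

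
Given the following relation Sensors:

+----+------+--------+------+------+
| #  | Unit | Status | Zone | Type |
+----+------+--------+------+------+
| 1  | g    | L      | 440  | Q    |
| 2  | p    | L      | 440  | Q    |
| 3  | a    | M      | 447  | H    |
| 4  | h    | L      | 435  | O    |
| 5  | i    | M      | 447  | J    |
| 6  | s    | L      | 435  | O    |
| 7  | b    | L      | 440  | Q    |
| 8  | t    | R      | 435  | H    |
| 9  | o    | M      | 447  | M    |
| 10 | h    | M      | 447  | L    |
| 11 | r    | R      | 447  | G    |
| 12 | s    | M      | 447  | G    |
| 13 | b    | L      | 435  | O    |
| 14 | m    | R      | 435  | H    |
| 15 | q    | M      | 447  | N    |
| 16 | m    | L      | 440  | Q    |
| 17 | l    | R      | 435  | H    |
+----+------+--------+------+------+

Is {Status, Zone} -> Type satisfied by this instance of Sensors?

No

(Status=L, Zone=440): rows 1, 2, 7, 16 → Type = Q, Q, Q, Q ✓
(Status=M, Zone=447): rows 3, 5, 9, 10, 12, 15 → Type takes values {H, J, M, L, G, N} — violation
(Status=L, Zone=435): rows 4, 6, 13 → Type = O, O, O ✓
(Status=R, Zone=435): rows 8, 14, 17 → Type = H, H, H ✓
(Status=R, Zone=447): row 11 → Type = G ✓
Two rows agree on {Status, Zone} but differ on Type, so {Status, Zone} -> Type does not hold.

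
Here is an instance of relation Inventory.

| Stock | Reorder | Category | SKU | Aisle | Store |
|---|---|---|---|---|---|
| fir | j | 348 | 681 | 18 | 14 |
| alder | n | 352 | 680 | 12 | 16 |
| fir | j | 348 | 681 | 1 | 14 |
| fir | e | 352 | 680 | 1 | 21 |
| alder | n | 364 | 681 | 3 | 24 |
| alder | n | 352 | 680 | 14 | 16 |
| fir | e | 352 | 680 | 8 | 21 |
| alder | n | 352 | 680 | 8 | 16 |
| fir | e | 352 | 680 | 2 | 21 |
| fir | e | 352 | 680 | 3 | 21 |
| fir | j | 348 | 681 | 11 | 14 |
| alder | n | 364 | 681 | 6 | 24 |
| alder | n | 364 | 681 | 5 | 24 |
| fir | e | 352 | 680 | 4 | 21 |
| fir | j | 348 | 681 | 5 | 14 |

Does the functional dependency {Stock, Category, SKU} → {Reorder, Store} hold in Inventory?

Yes

(Stock=fir, Category=348, SKU=681): 4 rows → {Reorder,Store} = (j, 14), (j, 14), (j, 14), (j, 14) ✓
(Stock=alder, Category=352, SKU=680): 3 rows → {Reorder,Store} = (n, 16), (n, 16), (n, 16) ✓
(Stock=fir, Category=352, SKU=680): 5 rows → {Reorder,Store} = (e, 21), (e, 21), (e, 21), (e, 21), (e, 21) ✓
(Stock=alder, Category=364, SKU=681): 3 rows → {Reorder,Store} = (n, 24), (n, 24), (n, 24) ✓
Every {Stock, Category, SKU} value is associated with a single {Reorder, Store} value, so {Stock, Category, SKU} → {Reorder, Store} holds.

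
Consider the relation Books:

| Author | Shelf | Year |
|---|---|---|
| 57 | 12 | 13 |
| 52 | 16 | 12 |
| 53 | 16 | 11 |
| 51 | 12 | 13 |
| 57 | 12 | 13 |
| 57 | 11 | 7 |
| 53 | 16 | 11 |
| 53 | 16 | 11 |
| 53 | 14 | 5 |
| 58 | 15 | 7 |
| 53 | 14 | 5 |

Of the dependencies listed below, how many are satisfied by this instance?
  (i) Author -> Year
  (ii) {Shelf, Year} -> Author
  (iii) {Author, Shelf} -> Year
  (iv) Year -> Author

1

(i) Author -> Year: Author=57: 3 rows → Year takes values {13, 7} — violation; Author=53: 5 rows → Year takes values {11, 5} — violation — fails.
(ii) {Shelf, Year} -> Author: (Shelf=12, Year=13): 3 rows → Author takes values {57, 51} — violation — fails.
(iii) {Author, Shelf} -> Year: every LHS value maps to a single RHS value — holds.
(iv) Year -> Author: Year=13: 3 rows → Author takes values {57, 51} — violation; Year=7: 2 rows → Author takes values {57, 58} — violation — fails.
1 of the 4 dependencies holds.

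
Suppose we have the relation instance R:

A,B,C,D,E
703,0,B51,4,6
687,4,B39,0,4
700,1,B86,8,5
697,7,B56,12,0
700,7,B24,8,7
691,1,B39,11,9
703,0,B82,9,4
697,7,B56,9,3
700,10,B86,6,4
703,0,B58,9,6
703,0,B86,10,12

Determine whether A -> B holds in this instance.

No

A=703: 4 rows → B = 0, 0, 0, 0 ✓
A=687: 1 row → B = 4 ✓
A=700: 3 rows → B takes values {1, 7, 10} — violation
A=697: 2 rows → B = 7, 7 ✓
A=691: 1 row → B = 1 ✓
Two rows agree on A but differ on B, so A -> B does not hold.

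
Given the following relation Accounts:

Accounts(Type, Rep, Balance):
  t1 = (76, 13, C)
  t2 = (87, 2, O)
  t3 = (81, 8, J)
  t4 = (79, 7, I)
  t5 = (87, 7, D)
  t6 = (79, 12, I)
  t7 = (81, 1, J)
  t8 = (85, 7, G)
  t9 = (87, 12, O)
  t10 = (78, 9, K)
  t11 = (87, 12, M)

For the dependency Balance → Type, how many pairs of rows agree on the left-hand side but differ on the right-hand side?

0

Balance=O: all 2 rows agree on Type — 0 pairs.
Balance=J: all 2 rows agree on Type — 0 pairs.
Balance=I: all 2 rows agree on Type — 0 pairs.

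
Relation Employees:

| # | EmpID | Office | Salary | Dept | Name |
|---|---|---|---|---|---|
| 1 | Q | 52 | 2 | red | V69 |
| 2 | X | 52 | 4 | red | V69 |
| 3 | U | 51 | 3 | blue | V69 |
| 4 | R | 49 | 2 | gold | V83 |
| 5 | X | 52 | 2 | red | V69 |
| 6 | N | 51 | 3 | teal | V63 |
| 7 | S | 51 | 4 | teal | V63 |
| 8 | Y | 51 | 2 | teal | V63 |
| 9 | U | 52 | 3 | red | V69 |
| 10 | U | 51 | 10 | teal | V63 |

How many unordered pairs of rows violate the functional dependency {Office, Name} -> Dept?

(Office=52, Name=V69): all 4 rows agree on Dept — 0 pairs.
(Office=51, Name=V63): all 4 rows agree on Dept — 0 pairs.

0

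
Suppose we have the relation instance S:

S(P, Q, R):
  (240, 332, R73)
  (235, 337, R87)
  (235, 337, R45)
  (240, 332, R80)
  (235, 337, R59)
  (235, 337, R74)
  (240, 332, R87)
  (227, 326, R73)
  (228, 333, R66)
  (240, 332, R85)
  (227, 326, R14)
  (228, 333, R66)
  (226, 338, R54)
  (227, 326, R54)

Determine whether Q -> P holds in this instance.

Yes

Q=332: 4 rows → P = 240, 240, 240, 240 ✓
Q=337: 4 rows → P = 235, 235, 235, 235 ✓
Q=326: 3 rows → P = 227, 227, 227 ✓
Q=333: 2 rows → P = 228, 228 ✓
Q=338: 1 row → P = 226 ✓
Every Q value is associated with a single P value, so Q -> P holds.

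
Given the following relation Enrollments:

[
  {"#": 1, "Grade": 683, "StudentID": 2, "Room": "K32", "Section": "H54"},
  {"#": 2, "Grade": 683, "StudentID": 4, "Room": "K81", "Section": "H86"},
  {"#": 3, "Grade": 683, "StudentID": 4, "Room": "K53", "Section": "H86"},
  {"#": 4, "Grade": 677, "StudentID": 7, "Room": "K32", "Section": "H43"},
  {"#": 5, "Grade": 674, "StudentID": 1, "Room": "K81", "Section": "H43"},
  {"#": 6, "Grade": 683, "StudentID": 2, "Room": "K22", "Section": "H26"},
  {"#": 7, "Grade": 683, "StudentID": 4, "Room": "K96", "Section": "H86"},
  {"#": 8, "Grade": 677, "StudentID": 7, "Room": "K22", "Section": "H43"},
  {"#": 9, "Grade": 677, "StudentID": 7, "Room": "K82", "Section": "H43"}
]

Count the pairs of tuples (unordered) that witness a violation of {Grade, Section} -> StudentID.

(Grade=683, Section=H86): all 3 rows agree on StudentID — 0 pairs.
(Grade=677, Section=H43): all 3 rows agree on StudentID — 0 pairs.

0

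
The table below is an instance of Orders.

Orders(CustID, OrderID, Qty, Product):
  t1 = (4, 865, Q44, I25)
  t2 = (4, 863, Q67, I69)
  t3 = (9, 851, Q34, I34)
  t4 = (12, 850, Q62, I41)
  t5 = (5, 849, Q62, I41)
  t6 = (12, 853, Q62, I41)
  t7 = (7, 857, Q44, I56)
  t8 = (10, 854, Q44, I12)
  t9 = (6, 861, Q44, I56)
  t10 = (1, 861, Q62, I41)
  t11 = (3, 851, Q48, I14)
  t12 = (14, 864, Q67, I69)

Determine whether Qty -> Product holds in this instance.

No

Qty=Q44: rows 1, 7, 8, 9 → Product takes values {I25, I56, I12} — violation
Qty=Q67: rows 2, 12 → Product = I69, I69 ✓
Qty=Q34: row 3 → Product = I34 ✓
Qty=Q62: rows 4, 5, 6, 10 → Product = I41, I41, I41, I41 ✓
Qty=Q48: row 11 → Product = I14 ✓
Two rows agree on Qty but differ on Product, so Qty -> Product does not hold.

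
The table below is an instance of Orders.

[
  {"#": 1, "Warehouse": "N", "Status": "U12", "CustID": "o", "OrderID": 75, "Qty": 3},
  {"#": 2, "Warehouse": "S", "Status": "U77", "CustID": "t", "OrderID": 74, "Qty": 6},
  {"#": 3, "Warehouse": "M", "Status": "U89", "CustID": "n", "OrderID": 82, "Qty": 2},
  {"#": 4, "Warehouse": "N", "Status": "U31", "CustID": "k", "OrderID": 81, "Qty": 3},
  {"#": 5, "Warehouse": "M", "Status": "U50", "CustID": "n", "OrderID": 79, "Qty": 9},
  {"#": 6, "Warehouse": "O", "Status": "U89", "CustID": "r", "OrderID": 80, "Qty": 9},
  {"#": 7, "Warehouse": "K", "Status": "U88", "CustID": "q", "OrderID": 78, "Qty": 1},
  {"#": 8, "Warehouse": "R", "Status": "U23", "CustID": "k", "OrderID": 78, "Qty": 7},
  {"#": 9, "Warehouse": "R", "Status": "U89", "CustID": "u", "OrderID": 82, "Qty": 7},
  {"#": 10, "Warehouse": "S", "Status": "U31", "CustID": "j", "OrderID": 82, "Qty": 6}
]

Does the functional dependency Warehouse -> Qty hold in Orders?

No

Warehouse=N: rows 1, 4 → Qty = 3, 3 ✓
Warehouse=S: rows 2, 10 → Qty = 6, 6 ✓
Warehouse=M: rows 3, 5 → Qty takes values {2, 9} — violation
Warehouse=O: row 6 → Qty = 9 ✓
Warehouse=K: row 7 → Qty = 1 ✓
Warehouse=R: rows 8, 9 → Qty = 7, 7 ✓
Two rows agree on Warehouse but differ on Qty, so Warehouse -> Qty does not hold.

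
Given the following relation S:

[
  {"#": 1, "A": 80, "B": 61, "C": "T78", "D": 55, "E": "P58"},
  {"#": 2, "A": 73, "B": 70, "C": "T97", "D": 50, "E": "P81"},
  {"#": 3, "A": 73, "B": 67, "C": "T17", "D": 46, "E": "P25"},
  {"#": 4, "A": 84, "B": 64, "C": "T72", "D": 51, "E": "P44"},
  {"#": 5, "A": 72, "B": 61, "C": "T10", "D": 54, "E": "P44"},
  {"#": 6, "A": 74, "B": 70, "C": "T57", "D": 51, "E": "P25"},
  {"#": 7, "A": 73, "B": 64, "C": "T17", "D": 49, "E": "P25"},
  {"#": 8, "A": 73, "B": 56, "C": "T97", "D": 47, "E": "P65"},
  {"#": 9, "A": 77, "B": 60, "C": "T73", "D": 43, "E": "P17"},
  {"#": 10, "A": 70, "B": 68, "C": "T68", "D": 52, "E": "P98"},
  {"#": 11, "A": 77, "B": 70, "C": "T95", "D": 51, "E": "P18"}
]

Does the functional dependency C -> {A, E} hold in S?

No

C=T78: row 1 → {A,E} = (80, P58) ✓
C=T97: rows 2, 8 → {A,E} takes values {(73, P81), (73, P65)} — violation
C=T17: rows 3, 7 → {A,E} = (73, P25), (73, P25) ✓
C=T72: row 4 → {A,E} = (84, P44) ✓
C=T10: row 5 → {A,E} = (72, P44) ✓
C=T57: row 6 → {A,E} = (74, P25) ✓
C=T73: row 9 → {A,E} = (77, P17) ✓
C=T68: row 10 → {A,E} = (70, P98) ✓
C=T95: row 11 → {A,E} = (77, P18) ✓
Two rows agree on C but differ on {A, E}, so C -> {A, E} does not hold.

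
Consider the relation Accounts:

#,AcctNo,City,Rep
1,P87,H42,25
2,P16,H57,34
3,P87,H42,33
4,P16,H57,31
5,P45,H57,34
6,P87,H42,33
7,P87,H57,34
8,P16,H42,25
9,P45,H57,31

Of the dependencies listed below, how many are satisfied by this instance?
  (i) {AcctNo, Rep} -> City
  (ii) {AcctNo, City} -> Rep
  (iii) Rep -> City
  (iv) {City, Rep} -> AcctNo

2

(i) {AcctNo, Rep} -> City: every LHS value maps to a single RHS value — holds.
(ii) {AcctNo, City} -> Rep: (AcctNo=P87, City=H42): rows 1, 3, 6 → Rep takes values {25, 33} — violation; (AcctNo=P16, City=H57): rows 2, 4 → Rep takes values {34, 31} — violation; (AcctNo=P45, City=H57): rows 5, 9 → Rep takes values {34, 31} — violation — fails.
(iii) Rep -> City: every LHS value maps to a single RHS value — holds.
(iv) {City, Rep} -> AcctNo: (City=H42, Rep=25): rows 1, 8 → AcctNo takes values {P87, P16} — violation; (City=H57, Rep=34): rows 2, 5, 7 → AcctNo takes values {P16, P45, P87} — violation; (City=H57, Rep=31): rows 4, 9 → AcctNo takes values {P16, P45} — violation — fails.
2 of the 4 dependencies hold.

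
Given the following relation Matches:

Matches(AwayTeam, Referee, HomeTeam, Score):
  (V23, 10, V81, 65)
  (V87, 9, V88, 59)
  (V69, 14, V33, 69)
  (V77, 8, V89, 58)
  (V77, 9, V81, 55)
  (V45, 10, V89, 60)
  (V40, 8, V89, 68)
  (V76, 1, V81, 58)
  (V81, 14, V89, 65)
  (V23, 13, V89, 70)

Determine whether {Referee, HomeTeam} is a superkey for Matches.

No

Two distinct rows share (Referee=8, HomeTeam=V89), so {Referee, HomeTeam} does not determine every attribute — not a superkey.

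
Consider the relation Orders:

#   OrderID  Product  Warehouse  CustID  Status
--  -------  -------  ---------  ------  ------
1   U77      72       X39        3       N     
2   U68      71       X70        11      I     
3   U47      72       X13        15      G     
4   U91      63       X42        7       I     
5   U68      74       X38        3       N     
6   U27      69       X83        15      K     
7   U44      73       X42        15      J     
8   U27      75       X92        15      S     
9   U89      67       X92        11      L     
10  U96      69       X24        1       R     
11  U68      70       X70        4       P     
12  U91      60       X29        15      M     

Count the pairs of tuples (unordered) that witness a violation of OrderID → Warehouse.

OrderID=U68: violating pairs (2,5), (5,11) — 2 pairs.
OrderID=U91: violating pairs (4,12) — 1 pair.
OrderID=U27: violating pairs (6,8) — 1 pair.

4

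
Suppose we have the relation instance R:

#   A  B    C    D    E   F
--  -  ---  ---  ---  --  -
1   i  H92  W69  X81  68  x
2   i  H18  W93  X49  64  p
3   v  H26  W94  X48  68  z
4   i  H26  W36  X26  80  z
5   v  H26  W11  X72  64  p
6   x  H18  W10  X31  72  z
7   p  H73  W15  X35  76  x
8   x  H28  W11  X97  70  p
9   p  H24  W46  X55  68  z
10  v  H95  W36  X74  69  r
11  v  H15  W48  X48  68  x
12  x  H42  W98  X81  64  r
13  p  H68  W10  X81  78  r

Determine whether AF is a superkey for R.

Yes

All 13 rows have distinct AF values, so AF → (all attributes) holds and AF is a superkey.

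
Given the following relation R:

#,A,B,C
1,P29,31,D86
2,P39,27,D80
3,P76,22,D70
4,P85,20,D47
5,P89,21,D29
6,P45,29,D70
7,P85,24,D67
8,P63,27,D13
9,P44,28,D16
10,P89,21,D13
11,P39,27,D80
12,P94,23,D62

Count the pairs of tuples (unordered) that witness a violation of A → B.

A=P39: all 2 rows agree on B — 0 pairs.
A=P85: violating pairs (4,7) — 1 pair.
A=P89: all 2 rows agree on B — 0 pairs.

1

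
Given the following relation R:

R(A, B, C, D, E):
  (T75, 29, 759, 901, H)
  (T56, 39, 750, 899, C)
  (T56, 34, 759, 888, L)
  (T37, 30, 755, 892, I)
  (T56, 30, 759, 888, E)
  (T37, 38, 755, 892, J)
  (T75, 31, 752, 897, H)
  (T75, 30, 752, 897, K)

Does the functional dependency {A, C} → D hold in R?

Yes

(A=T75, C=759): 1 row → D = 901 ✓
(A=T56, C=750): 1 row → D = 899 ✓
(A=T56, C=759): 2 rows → D = 888, 888 ✓
(A=T37, C=755): 2 rows → D = 892, 892 ✓
(A=T75, C=752): 2 rows → D = 897, 897 ✓
Every {A, C} value is associated with a single D value, so {A, C} → D holds.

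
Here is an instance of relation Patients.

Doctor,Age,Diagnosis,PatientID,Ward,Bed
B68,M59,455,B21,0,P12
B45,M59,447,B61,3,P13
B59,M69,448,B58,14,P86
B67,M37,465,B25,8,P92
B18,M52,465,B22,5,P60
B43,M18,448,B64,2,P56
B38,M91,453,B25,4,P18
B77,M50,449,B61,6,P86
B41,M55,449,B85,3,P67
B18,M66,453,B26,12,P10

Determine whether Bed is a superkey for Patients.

Two distinct rows share Bed=P86, so Bed does not determine every attribute — not a superkey.

No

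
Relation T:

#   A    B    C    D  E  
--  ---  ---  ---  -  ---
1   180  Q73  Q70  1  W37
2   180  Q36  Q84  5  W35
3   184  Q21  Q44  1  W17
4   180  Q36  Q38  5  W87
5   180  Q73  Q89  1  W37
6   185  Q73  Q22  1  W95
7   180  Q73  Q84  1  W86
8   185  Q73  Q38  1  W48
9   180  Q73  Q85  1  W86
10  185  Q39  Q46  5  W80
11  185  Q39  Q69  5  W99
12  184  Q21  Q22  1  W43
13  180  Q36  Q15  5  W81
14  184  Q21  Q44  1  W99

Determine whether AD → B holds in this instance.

(A=180, D=1): rows 1, 5, 7, 9 → B = Q73, Q73, Q73, Q73 ✓
(A=180, D=5): rows 2, 4, 13 → B = Q36, Q36, Q36 ✓
(A=184, D=1): rows 3, 12, 14 → B = Q21, Q21, Q21 ✓
(A=185, D=1): rows 6, 8 → B = Q73, Q73 ✓
(A=185, D=5): rows 10, 11 → B = Q39, Q39 ✓
Every AD value is associated with a single B value, so AD → B holds.

Yes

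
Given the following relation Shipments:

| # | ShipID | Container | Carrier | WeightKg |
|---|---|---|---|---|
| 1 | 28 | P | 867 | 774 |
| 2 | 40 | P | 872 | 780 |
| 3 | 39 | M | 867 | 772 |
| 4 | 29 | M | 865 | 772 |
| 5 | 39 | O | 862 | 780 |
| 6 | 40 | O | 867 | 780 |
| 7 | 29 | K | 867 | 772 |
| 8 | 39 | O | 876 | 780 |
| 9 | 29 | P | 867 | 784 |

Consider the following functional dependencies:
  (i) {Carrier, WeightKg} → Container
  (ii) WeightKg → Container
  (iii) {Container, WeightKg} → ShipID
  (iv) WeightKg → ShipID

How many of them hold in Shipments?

(i) {Carrier, WeightKg} → Container: (Carrier=867, WeightKg=772): rows 3, 7 → Container takes values {M, K} — violation — fails.
(ii) WeightKg → Container: WeightKg=780: rows 2, 5, 6, 8 → Container takes values {P, O} — violation; WeightKg=772: rows 3, 4, 7 → Container takes values {M, K} — violation — fails.
(iii) {Container, WeightKg} → ShipID: (Container=M, WeightKg=772): rows 3, 4 → ShipID takes values {39, 29} — violation; (Container=O, WeightKg=780): rows 5, 6, 8 → ShipID takes values {39, 40} — violation — fails.
(iv) WeightKg → ShipID: WeightKg=780: rows 2, 5, 6, 8 → ShipID takes values {40, 39} — violation; WeightKg=772: rows 3, 4, 7 → ShipID takes values {39, 29} — violation — fails.
None of the 4 dependencies hold.

0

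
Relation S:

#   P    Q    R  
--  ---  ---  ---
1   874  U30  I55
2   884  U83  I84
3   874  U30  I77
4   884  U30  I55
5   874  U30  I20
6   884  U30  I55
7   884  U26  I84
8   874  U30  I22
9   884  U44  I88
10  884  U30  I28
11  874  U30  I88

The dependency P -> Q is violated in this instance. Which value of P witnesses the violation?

884

P=874: rows 1, 3, 5, 8, 11 → Q = U30, U30, U30, U30, U30 ✓
P=884: rows 2, 4, 6, 7, 9, 10 → Q takes values {U83, U30, U26, U44} — violation
The only P value with inconsistent Q is P=884.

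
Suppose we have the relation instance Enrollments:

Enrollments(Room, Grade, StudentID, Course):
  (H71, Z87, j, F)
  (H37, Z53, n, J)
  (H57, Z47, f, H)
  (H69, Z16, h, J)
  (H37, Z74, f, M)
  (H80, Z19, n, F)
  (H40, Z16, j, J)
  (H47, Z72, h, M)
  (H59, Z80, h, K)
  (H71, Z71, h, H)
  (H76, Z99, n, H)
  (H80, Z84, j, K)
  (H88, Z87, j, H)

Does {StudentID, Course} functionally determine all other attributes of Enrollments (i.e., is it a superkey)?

Yes

All 13 rows have distinct {StudentID, Course} values, so {StudentID, Course} → (all attributes) holds and {StudentID, Course} is a superkey.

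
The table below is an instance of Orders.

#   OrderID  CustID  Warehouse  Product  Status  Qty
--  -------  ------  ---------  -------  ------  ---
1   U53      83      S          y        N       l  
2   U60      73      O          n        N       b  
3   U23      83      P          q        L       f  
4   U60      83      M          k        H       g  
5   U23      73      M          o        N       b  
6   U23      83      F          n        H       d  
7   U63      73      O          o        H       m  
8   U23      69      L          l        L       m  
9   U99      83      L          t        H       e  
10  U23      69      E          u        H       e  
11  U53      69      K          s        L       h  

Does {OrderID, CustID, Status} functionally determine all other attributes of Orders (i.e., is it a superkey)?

All 11 rows have distinct {OrderID, CustID, Status} values, so {OrderID, CustID, Status} → (all attributes) holds and {OrderID, CustID, Status} is a superkey.

Yes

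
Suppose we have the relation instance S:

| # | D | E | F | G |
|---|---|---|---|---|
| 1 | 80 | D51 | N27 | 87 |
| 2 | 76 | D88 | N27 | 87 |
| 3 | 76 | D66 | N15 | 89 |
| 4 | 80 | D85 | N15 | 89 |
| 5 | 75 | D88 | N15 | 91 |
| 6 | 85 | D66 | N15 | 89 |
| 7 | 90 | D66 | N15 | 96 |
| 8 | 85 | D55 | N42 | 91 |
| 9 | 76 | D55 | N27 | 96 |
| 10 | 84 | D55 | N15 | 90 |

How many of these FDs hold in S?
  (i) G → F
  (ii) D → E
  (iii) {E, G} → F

(i) G → F: G=91: rows 5, 8 → F takes values {N15, N42} — violation; G=96: rows 7, 9 → F takes values {N15, N27} — violation — fails.
(ii) D → E: D=80: rows 1, 4 → E takes values {D51, D85} — violation; D=76: rows 2, 3, 9 → E takes values {D88, D66, D55} — violation; D=85: rows 6, 8 → E takes values {D66, D55} — violation — fails.
(iii) {E, G} → F: every LHS value maps to a single RHS value — holds.
1 of the 3 dependencies holds.

1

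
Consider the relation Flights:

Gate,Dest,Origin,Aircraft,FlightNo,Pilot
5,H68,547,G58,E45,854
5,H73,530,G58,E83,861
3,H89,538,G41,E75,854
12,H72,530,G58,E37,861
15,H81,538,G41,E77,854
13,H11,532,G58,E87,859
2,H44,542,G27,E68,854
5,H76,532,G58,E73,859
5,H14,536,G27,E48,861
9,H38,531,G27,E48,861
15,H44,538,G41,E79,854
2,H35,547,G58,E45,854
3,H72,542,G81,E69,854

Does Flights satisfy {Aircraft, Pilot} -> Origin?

No

(Aircraft=G58, Pilot=854): 2 rows → Origin = 547, 547 ✓
(Aircraft=G58, Pilot=861): 2 rows → Origin = 530, 530 ✓
(Aircraft=G41, Pilot=854): 3 rows → Origin = 538, 538, 538 ✓
(Aircraft=G58, Pilot=859): 2 rows → Origin = 532, 532 ✓
(Aircraft=G27, Pilot=854): 1 row → Origin = 542 ✓
(Aircraft=G27, Pilot=861): 2 rows → Origin takes values {536, 531} — violation
(Aircraft=G81, Pilot=854): 1 row → Origin = 542 ✓
Two rows agree on {Aircraft, Pilot} but differ on Origin, so {Aircraft, Pilot} -> Origin does not hold.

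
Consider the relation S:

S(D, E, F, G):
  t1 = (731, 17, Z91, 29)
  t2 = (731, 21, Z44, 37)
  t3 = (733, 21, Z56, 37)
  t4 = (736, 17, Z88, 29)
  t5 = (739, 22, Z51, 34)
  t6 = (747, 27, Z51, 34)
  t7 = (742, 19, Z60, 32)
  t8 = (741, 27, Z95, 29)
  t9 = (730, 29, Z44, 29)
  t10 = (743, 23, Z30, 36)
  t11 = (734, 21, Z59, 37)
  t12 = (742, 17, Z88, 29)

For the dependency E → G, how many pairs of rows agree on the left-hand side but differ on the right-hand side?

E=17: all 3 rows agree on G — 0 pairs.
E=21: all 3 rows agree on G — 0 pairs.
E=27: violating pairs (6,8) — 1 pair.

1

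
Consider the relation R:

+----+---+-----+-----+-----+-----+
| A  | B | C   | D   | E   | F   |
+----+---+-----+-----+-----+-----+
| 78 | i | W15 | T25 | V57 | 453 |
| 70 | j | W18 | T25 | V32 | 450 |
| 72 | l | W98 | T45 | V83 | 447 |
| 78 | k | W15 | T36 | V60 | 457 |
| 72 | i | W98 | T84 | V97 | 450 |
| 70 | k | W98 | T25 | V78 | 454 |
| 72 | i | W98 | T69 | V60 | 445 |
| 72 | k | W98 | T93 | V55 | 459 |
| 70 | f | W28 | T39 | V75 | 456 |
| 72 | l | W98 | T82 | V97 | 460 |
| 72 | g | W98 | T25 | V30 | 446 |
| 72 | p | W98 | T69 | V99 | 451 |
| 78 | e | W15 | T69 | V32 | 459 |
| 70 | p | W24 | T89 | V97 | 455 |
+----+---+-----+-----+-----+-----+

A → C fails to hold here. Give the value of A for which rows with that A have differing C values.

A=78: 3 rows → C = W15, W15, W15 ✓
A=70: 4 rows → C takes values {W18, W98, W28, W24} — violation
A=72: 7 rows → C = W98, W98, W98, W98, W98, W98, W98 ✓
The only A value with inconsistent C is A=70.

70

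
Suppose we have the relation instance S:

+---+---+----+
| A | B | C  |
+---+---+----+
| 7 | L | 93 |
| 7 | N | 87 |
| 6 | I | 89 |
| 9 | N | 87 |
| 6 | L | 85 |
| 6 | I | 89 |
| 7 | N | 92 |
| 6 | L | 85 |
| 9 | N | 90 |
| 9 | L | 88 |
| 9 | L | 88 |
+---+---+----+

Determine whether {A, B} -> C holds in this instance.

(A=7, B=L): 1 row → C = 93 ✓
(A=7, B=N): 2 rows → C takes values {87, 92} — violation
(A=6, B=I): 2 rows → C = 89, 89 ✓
(A=9, B=N): 2 rows → C takes values {87, 90} — violation
(A=6, B=L): 2 rows → C = 85, 85 ✓
(A=9, B=L): 2 rows → C = 88, 88 ✓
Two rows agree on {A, B} but differ on C, so {A, B} -> C does not hold.

No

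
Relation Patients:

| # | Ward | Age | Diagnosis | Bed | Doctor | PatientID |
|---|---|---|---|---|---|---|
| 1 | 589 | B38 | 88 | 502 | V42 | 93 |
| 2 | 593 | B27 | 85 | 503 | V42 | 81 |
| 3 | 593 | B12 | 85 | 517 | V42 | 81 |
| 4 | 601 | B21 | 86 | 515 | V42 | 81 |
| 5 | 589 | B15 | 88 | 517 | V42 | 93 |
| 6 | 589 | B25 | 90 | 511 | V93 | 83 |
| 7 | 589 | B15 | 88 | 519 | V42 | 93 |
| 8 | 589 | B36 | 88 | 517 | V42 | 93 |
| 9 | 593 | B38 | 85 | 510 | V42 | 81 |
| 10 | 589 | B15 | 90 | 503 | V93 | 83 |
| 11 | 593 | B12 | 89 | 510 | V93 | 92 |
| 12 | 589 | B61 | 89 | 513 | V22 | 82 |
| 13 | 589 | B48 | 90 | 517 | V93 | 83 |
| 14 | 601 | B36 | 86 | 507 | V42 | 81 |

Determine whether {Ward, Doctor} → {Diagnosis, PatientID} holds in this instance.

(Ward=589, Doctor=V42): rows 1, 5, 7, 8 → {Diagnosis,PatientID} = (88, 93), (88, 93), (88, 93), (88, 93) ✓
(Ward=593, Doctor=V42): rows 2, 3, 9 → {Diagnosis,PatientID} = (85, 81), (85, 81), (85, 81) ✓
(Ward=601, Doctor=V42): rows 4, 14 → {Diagnosis,PatientID} = (86, 81), (86, 81) ✓
(Ward=589, Doctor=V93): rows 6, 10, 13 → {Diagnosis,PatientID} = (90, 83), (90, 83), (90, 83) ✓
(Ward=593, Doctor=V93): row 11 → {Diagnosis,PatientID} = (89, 92) ✓
(Ward=589, Doctor=V22): row 12 → {Diagnosis,PatientID} = (89, 82) ✓
Every {Ward, Doctor} value is associated with a single {Diagnosis, PatientID} value, so {Ward, Doctor} → {Diagnosis, PatientID} holds.

Yes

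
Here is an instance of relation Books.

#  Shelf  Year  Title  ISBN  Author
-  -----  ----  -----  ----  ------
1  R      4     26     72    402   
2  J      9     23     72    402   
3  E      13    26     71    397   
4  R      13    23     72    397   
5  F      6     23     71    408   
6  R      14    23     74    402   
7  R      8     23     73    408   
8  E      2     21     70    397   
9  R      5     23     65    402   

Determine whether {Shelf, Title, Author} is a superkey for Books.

Rows 6 and 9 have the same {Shelf, Title, Author} value (Shelf=R, Title=23, Author=402) but are distinct tuples, so {Shelf, Title, Author} does not determine every attribute — not a superkey.

No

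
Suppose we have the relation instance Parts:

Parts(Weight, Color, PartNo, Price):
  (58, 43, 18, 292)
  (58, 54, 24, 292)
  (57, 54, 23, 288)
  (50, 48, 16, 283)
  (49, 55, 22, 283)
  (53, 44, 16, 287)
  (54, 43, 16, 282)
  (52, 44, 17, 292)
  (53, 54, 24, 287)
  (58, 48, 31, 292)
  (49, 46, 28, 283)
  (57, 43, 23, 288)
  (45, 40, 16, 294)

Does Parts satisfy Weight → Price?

Yes

Weight=58: 3 rows → Price = 292, 292, 292 ✓
Weight=57: 2 rows → Price = 288, 288 ✓
Weight=50: 1 row → Price = 283 ✓
Weight=49: 2 rows → Price = 283, 283 ✓
Weight=53: 2 rows → Price = 287, 287 ✓
Weight=54: 1 row → Price = 282 ✓
Weight=52: 1 row → Price = 292 ✓
Weight=45: 1 row → Price = 294 ✓
Every Weight value is associated with a single Price value, so Weight → Price holds.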